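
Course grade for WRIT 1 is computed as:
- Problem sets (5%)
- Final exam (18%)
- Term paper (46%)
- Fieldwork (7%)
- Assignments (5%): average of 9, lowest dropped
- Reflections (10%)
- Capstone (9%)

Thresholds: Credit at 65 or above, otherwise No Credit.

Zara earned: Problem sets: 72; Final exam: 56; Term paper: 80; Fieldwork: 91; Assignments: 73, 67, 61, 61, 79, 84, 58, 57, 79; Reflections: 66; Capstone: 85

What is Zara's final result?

Assignments: drop 57 → average of remaining 8 = 562/8 = 70.25
Weighted total:
  Problem sets 72 × 0.05 = 3.6
  Final exam 56 × 0.18 = 10.08
  Term paper 80 × 0.46 = 36.8
  Fieldwork 91 × 0.07 = 6.37
  Assignments 70.25 × 0.05 = 3.5125
  Reflections 66 × 0.1 = 6.6
  Capstone 85 × 0.09 = 7.65
Sum = 74.6125
74.6125 ≥ 65 → Credit

Credit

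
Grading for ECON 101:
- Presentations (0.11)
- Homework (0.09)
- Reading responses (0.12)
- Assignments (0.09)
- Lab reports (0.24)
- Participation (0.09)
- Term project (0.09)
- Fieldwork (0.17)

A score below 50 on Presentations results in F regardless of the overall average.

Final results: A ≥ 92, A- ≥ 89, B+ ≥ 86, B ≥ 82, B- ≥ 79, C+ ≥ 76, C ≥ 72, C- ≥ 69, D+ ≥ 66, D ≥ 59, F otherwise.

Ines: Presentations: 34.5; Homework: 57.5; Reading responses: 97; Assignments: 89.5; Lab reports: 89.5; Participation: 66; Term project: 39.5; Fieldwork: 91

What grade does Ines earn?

Presentations score 34.5 < 50: minimum not met.
Weighted total:
  Presentations 34.5 × 0.11 = 3.795
  Homework 57.5 × 0.09 = 5.175
  Reading responses 97 × 0.12 = 11.64
  Assignments 89.5 × 0.09 = 8.055
  Lab reports 89.5 × 0.24 = 21.48
  Participation 66 × 0.09 = 5.94
  Term project 39.5 × 0.09 = 3.555
  Fieldwork 91 × 0.17 = 15.47
Sum = 75.11
Because the Presentations minimum was not met, the result is F.

F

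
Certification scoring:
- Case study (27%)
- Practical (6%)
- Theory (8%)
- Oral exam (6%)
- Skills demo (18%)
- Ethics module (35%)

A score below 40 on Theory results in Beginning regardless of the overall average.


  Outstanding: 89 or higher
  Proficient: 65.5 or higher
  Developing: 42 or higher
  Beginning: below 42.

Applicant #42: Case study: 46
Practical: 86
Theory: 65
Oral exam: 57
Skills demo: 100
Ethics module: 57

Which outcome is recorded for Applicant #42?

Theory score 65 ≥ 40: minimum met.
Weighted total:
  Case study 46 × 0.27 = 12.42
  Practical 86 × 0.06 = 5.16
  Theory 65 × 0.08 = 5.2
  Oral exam 57 × 0.06 = 3.42
  Skills demo 100 × 0.18 = 18
  Ethics module 57 × 0.35 = 19.95
Sum = 64.15
64.15 is ≥ 42 and < 65.5 → Developing

Developing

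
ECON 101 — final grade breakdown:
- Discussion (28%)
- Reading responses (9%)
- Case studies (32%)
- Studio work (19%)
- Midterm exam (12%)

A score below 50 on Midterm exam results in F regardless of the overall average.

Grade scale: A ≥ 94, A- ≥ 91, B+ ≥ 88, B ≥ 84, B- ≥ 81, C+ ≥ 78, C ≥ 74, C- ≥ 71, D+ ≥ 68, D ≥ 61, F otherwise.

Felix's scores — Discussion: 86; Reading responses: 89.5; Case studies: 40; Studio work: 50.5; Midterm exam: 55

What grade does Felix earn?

D

Midterm exam score 55 ≥ 50: minimum met.
Weighted total:
  Discussion 86 × 0.28 = 24.08
  Reading responses 89.5 × 0.09 = 8.055
  Case studies 40 × 0.32 = 12.8
  Studio work 50.5 × 0.19 = 9.595
  Midterm exam 55 × 0.12 = 6.6
Sum = 61.13
61.13 is ≥ 61 and < 68 → D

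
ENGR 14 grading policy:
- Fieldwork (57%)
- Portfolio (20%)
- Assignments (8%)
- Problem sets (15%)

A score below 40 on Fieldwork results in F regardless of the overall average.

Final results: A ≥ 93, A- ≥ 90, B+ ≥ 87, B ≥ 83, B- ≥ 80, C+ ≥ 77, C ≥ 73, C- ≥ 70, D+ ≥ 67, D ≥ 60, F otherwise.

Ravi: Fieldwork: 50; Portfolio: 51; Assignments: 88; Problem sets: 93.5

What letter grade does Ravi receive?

F

Fieldwork score 50 ≥ 40: minimum met.
Weighted total:
  Fieldwork 50 × 0.57 = 28.5
  Portfolio 51 × 0.2 = 10.2
  Assignments 88 × 0.08 = 7.04
  Problem sets 93.5 × 0.15 = 14.025
Sum = 59.765
59.765 < 60 → F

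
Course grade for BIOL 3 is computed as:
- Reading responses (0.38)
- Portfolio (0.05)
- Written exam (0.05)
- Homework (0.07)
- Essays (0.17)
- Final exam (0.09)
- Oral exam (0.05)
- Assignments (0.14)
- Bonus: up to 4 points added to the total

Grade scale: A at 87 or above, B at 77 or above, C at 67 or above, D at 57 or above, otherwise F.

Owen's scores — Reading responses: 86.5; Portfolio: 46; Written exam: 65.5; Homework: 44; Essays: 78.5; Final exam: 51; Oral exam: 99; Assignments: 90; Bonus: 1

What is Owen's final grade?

B

Weighted total:
  Reading responses 86.5 × 0.38 = 32.87
  Portfolio 46 × 0.05 = 2.3
  Written exam 65.5 × 0.05 = 3.275
  Homework 44 × 0.07 = 3.08
  Essays 78.5 × 0.17 = 13.345
  Final exam 51 × 0.09 = 4.59
  Oral exam 99 × 0.05 = 4.95
  Assignments 90 × 0.14 = 12.6
Sum = 77.01
Bonus: 77.01 + 1 = 78.01
78.01 is ≥ 77 and < 87 → B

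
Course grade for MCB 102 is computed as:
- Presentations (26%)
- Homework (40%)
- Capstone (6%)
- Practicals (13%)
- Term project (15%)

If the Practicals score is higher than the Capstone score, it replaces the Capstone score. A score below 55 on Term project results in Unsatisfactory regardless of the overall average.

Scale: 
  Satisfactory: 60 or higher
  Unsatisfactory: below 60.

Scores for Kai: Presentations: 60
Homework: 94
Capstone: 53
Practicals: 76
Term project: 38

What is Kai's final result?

Unsatisfactory

Practicals (76) > Capstone (53), so Capstone counts as 76.
Term project score 38 < 55: minimum not met.
Weighted total:
  Presentations 60 × 0.26 = 15.6
  Homework 94 × 0.4 = 37.6
  Capstone 76 × 0.06 = 4.56
  Practicals 76 × 0.13 = 9.88
  Term project 38 × 0.15 = 5.7
Sum = 73.34
Because the Term project minimum was not met, the result is Unsatisfactory.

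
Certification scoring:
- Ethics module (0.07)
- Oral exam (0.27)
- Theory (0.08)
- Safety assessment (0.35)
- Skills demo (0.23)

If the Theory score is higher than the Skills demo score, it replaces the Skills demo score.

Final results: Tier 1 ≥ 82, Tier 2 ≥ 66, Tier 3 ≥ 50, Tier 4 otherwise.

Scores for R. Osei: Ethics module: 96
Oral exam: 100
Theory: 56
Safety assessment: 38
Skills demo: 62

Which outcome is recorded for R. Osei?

Theory (56) ≤ Skills demo (62), so Skills demo stays at 62.
Weighted total:
  Ethics module 96 × 0.07 = 6.72
  Oral exam 100 × 0.27 = 27
  Theory 56 × 0.08 = 4.48
  Safety assessment 38 × 0.35 = 13.3
  Skills demo 62 × 0.23 = 14.26
Sum = 65.76
65.76 is ≥ 50 and < 66 → Tier 3

Tier 3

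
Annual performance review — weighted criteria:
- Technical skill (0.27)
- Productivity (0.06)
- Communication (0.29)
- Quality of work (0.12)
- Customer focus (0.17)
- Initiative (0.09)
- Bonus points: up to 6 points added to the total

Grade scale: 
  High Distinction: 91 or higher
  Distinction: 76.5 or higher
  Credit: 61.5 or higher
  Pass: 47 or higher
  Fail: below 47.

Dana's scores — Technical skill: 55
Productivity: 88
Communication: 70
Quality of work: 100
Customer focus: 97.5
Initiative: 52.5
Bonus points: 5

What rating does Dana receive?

Weighted total:
  Technical skill 55 × 0.27 = 14.85
  Productivity 88 × 0.06 = 5.28
  Communication 70 × 0.29 = 20.3
  Quality of work 100 × 0.12 = 12
  Customer focus 97.5 × 0.17 = 16.575
  Initiative 52.5 × 0.09 = 4.725
Sum = 73.73
Bonus points: 73.73 + 5 = 78.73
78.73 is ≥ 76.5 and < 91 → Distinction

Distinction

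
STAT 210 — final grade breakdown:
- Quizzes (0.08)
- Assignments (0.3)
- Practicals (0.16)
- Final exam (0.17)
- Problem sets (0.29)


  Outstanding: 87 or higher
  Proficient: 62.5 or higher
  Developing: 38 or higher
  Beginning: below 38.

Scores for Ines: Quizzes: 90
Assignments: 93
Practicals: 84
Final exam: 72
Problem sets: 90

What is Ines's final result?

Weighted total:
  Quizzes 90 × 0.08 = 7.2
  Assignments 93 × 0.3 = 27.9
  Practicals 84 × 0.16 = 13.44
  Final exam 72 × 0.17 = 12.24
  Problem sets 90 × 0.29 = 26.1
Sum = 86.88
86.88 is ≥ 62.5 and < 87 → Proficient

Proficient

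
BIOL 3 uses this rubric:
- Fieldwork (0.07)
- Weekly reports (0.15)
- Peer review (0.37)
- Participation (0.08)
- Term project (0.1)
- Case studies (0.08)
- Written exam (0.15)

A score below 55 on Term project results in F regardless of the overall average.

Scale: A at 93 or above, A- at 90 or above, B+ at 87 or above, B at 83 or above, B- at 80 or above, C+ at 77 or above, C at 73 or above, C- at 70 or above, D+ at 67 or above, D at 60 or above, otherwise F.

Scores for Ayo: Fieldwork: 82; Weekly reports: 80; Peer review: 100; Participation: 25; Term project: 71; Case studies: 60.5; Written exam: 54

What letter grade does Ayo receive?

C

Term project score 71 ≥ 55: minimum met.
Weighted total:
  Fieldwork 82 × 0.07 = 5.74
  Weekly reports 80 × 0.15 = 12
  Peer review 100 × 0.37 = 37
  Participation 25 × 0.08 = 2
  Term project 71 × 0.1 = 7.1
  Case studies 60.5 × 0.08 = 4.84
  Written exam 54 × 0.15 = 8.1
Sum = 76.78
76.78 is ≥ 73 and < 77 → C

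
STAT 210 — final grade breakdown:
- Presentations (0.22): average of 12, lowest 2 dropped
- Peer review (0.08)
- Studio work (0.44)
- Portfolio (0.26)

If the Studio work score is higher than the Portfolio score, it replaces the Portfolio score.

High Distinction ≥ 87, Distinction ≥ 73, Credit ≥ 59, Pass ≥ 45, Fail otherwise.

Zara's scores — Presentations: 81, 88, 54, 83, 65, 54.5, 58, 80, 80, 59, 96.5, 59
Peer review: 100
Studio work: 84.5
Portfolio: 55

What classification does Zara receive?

Presentations: drop 54, 54.5 → average of remaining 10 = 749.5/10 = 74.95
Studio work (84.5) > Portfolio (55), so Portfolio counts as 84.5.
Weighted total:
  Presentations 74.95 × 0.22 = 16.489
  Peer review 100 × 0.08 = 8
  Studio work 84.5 × 0.44 = 37.18
  Portfolio 84.5 × 0.26 = 21.97
Sum = 83.639
83.639 is ≥ 73 and < 87 → Distinction

Distinction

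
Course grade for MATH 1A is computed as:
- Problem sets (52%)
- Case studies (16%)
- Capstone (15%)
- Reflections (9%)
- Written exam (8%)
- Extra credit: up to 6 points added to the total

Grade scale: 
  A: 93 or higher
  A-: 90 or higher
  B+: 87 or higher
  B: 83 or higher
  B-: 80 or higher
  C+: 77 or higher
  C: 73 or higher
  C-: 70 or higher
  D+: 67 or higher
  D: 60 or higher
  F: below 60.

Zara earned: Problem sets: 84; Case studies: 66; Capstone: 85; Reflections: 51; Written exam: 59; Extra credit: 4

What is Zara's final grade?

B-

Weighted total:
  Problem sets 84 × 0.52 = 43.68
  Case studies 66 × 0.16 = 10.56
  Capstone 85 × 0.15 = 12.75
  Reflections 51 × 0.09 = 4.59
  Written exam 59 × 0.08 = 4.72
Sum = 76.3
Extra credit: 76.3 + 4 = 80.3
80.3 is ≥ 80 and < 83 → B-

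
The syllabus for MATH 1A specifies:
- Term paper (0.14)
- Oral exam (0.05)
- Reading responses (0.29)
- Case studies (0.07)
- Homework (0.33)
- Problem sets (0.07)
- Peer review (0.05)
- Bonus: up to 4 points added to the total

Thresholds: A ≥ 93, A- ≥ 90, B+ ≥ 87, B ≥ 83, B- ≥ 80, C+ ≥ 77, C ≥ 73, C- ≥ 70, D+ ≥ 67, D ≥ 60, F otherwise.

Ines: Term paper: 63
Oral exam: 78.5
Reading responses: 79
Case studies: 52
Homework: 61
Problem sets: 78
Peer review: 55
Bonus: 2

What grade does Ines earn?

Weighted total:
  Term paper 63 × 0.14 = 8.82
  Oral exam 78.5 × 0.05 = 3.925
  Reading responses 79 × 0.29 = 22.91
  Case studies 52 × 0.07 = 3.64
  Homework 61 × 0.33 = 20.13
  Problem sets 78 × 0.07 = 5.46
  Peer review 55 × 0.05 = 2.75
Sum = 67.635
Bonus: 67.635 + 2 = 69.635
69.635 is ≥ 67 and < 70 → D+

D+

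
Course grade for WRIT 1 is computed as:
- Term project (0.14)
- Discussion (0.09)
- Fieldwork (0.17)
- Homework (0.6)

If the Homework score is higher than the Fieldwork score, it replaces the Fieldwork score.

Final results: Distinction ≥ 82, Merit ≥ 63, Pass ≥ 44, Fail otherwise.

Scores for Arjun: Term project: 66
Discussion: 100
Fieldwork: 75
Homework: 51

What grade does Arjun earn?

Pass

Homework (51) ≤ Fieldwork (75), so Fieldwork stays at 75.
Weighted total:
  Term project 66 × 0.14 = 9.24
  Discussion 100 × 0.09 = 9
  Fieldwork 75 × 0.17 = 12.75
  Homework 51 × 0.6 = 30.6
Sum = 61.59
61.59 is ≥ 44 and < 63 → Pass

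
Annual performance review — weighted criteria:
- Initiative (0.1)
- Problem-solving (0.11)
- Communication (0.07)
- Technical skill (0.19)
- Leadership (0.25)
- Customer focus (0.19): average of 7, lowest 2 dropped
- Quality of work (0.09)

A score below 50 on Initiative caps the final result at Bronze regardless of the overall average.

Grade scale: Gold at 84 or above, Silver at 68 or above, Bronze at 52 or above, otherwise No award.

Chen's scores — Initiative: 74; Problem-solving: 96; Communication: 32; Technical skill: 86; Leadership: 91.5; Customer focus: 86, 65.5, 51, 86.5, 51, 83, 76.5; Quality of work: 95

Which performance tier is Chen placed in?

Silver

Customer focus: drop 51, 51 → average of remaining 5 = 397.5/5 = 79.5
Initiative score 74 ≥ 50: minimum met.
Weighted total:
  Initiative 74 × 0.1 = 7.4
  Problem-solving 96 × 0.11 = 10.56
  Communication 32 × 0.07 = 2.24
  Technical skill 86 × 0.19 = 16.34
  Leadership 91.5 × 0.25 = 22.875
  Customer focus 79.5 × 0.19 = 15.105
  Quality of work 95 × 0.09 = 8.55
Sum = 83.07
83.07 is ≥ 68 and < 84 → Silver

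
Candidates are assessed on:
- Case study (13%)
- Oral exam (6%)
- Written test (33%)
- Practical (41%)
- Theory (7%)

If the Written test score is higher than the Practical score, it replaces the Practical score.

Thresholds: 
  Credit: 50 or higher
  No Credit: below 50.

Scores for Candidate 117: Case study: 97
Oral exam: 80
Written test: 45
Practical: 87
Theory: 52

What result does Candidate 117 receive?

Credit

Written test (45) ≤ Practical (87), so Practical stays at 87.
Weighted total:
  Case study 97 × 0.13 = 12.61
  Oral exam 80 × 0.06 = 4.8
  Written test 45 × 0.33 = 14.85
  Practical 87 × 0.41 = 35.67
  Theory 52 × 0.07 = 3.64
Sum = 71.57
71.57 ≥ 50 → Credit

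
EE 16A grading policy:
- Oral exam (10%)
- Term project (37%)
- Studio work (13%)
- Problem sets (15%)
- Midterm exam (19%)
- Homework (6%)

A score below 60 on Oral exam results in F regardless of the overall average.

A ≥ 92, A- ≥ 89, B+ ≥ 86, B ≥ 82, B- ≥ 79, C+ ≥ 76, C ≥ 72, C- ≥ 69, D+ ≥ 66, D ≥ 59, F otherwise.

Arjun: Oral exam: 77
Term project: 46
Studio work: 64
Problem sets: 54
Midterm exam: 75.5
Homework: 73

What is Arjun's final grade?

Oral exam score 77 ≥ 60: minimum met.
Weighted total:
  Oral exam 77 × 0.1 = 7.7
  Term project 46 × 0.37 = 17.02
  Studio work 64 × 0.13 = 8.32
  Problem sets 54 × 0.15 = 8.1
  Midterm exam 75.5 × 0.19 = 14.345
  Homework 73 × 0.06 = 4.38
Sum = 59.865
59.865 is ≥ 59 and < 66 → D

D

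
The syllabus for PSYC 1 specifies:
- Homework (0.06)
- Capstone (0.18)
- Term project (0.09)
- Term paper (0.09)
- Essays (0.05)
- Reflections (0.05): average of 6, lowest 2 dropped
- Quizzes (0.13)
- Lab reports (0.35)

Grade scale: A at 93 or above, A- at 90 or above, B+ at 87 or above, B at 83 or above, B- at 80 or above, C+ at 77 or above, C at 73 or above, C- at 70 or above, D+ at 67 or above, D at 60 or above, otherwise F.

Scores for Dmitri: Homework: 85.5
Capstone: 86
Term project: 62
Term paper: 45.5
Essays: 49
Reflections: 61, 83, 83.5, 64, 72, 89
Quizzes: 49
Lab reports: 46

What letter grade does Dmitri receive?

F

Reflections: drop 61, 64 → average of remaining 4 = 327.5/4 = 81.875
Weighted total:
  Homework 85.5 × 0.06 = 5.13
  Capstone 86 × 0.18 = 15.48
  Term project 62 × 0.09 = 5.58
  Term paper 45.5 × 0.09 = 4.095
  Essays 49 × 0.05 = 2.45
  Reflections 81.875 × 0.05 = 4.09375
  Quizzes 49 × 0.13 = 6.37
  Lab reports 46 × 0.35 = 16.1
Sum = 59.29875
59.29875 < 60 → F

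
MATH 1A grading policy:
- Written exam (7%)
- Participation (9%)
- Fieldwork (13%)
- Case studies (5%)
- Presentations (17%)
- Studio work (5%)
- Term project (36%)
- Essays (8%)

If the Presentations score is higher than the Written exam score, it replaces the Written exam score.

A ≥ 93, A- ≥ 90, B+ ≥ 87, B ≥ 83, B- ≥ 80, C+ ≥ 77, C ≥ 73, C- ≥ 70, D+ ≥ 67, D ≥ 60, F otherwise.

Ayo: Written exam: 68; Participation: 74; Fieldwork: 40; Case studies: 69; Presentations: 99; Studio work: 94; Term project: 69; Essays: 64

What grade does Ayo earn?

Presentations (99) > Written exam (68), so Written exam counts as 99.
Weighted total:
  Written exam 99 × 0.07 = 6.93
  Participation 74 × 0.09 = 6.66
  Fieldwork 40 × 0.13 = 5.2
  Case studies 69 × 0.05 = 3.45
  Presentations 99 × 0.17 = 16.83
  Studio work 94 × 0.05 = 4.7
  Term project 69 × 0.36 = 24.84
  Essays 64 × 0.08 = 5.12
Sum = 73.73
73.73 is ≥ 73 and < 77 → C

C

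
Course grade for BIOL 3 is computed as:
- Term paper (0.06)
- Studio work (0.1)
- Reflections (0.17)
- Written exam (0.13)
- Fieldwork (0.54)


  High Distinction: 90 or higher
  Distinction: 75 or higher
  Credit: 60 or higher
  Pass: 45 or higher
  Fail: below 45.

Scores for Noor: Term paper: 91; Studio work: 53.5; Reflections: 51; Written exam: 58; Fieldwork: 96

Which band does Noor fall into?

Weighted total:
  Term paper 91 × 0.06 = 5.46
  Studio work 53.5 × 0.1 = 5.35
  Reflections 51 × 0.17 = 8.67
  Written exam 58 × 0.13 = 7.54
  Fieldwork 96 × 0.54 = 51.84
Sum = 78.86
78.86 is ≥ 75 and < 90 → Distinction

Distinction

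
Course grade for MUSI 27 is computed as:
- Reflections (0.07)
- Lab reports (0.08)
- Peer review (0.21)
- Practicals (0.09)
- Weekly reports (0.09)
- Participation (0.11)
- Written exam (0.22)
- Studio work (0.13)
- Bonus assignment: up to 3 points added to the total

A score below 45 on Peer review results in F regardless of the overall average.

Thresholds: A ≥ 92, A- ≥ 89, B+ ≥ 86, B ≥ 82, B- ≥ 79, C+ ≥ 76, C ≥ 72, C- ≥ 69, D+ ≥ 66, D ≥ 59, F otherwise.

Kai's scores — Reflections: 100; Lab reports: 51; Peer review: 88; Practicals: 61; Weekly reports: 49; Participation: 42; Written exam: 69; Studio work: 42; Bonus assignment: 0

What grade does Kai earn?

Peer review score 88 ≥ 45: minimum met.
Weighted total:
  Reflections 100 × 0.07 = 7
  Lab reports 51 × 0.08 = 4.08
  Peer review 88 × 0.21 = 18.48
  Practicals 61 × 0.09 = 5.49
  Weekly reports 49 × 0.09 = 4.41
  Participation 42 × 0.11 = 4.62
  Written exam 69 × 0.22 = 15.18
  Studio work 42 × 0.13 = 5.46
Sum = 64.72
Bonus assignment: 64.72 + 0 = 64.72
64.72 is ≥ 59 and < 66 → D

D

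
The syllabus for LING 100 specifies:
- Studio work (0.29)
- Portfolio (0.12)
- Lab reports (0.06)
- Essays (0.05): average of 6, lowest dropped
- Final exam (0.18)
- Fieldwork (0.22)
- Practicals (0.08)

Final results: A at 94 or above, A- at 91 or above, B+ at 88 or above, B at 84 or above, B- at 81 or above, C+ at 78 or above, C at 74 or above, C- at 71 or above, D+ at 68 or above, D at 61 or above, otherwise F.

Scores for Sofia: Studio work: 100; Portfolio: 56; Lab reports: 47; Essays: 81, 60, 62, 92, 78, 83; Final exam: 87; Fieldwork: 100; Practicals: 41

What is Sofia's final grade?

Essays: drop 60 → average of remaining 5 = 396/5 = 79.2
Weighted total:
  Studio work 100 × 0.29 = 29
  Portfolio 56 × 0.12 = 6.72
  Lab reports 47 × 0.06 = 2.82
  Essays 79.2 × 0.05 = 3.96
  Final exam 87 × 0.18 = 15.66
  Fieldwork 100 × 0.22 = 22
  Practicals 41 × 0.08 = 3.28
Sum = 83.44
83.44 is ≥ 81 and < 84 → B-

B-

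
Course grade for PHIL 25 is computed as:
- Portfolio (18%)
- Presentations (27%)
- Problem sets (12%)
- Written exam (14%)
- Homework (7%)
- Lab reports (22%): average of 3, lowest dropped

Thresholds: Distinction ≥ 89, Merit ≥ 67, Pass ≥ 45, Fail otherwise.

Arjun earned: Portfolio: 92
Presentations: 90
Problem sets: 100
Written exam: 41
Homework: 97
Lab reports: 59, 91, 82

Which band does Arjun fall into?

Lab reports: drop 59 → average of remaining 2 = 173/2 = 86.5
Weighted total:
  Portfolio 92 × 0.18 = 16.56
  Presentations 90 × 0.27 = 24.3
  Problem sets 100 × 0.12 = 12
  Written exam 41 × 0.14 = 5.74
  Homework 97 × 0.07 = 6.79
  Lab reports 86.5 × 0.22 = 19.03
Sum = 84.42
84.42 is ≥ 67 and < 89 → Merit

Merit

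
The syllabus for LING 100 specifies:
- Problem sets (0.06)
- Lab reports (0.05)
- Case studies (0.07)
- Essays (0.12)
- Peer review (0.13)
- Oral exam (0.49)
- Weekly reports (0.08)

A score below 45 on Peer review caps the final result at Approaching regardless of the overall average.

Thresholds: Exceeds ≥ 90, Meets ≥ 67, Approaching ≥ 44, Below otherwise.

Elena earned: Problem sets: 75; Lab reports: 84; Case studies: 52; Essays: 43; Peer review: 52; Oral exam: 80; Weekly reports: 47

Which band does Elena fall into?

Meets

Peer review score 52 ≥ 45: minimum met.
Weighted total:
  Problem sets 75 × 0.06 = 4.5
  Lab reports 84 × 0.05 = 4.2
  Case studies 52 × 0.07 = 3.64
  Essays 43 × 0.12 = 5.16
  Peer review 52 × 0.13 = 6.76
  Oral exam 80 × 0.49 = 39.2
  Weekly reports 47 × 0.08 = 3.76
Sum = 67.22
67.22 is ≥ 67 and < 90 → Meets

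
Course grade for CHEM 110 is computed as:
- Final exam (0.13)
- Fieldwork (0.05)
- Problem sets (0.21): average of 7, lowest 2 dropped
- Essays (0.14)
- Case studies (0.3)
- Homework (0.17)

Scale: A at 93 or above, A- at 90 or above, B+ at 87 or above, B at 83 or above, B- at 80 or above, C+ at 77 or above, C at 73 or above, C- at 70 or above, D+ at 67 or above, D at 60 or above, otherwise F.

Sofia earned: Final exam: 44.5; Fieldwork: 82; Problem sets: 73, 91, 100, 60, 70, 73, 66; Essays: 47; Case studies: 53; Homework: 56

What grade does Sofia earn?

F

Problem sets: drop 60, 66 → average of remaining 5 = 407/5 = 81.4
Weighted total:
  Final exam 44.5 × 0.13 = 5.785
  Fieldwork 82 × 0.05 = 4.1
  Problem sets 81.4 × 0.21 = 17.094
  Essays 47 × 0.14 = 6.58
  Case studies 53 × 0.3 = 15.9
  Homework 56 × 0.17 = 9.52
Sum = 58.979
58.979 < 60 → F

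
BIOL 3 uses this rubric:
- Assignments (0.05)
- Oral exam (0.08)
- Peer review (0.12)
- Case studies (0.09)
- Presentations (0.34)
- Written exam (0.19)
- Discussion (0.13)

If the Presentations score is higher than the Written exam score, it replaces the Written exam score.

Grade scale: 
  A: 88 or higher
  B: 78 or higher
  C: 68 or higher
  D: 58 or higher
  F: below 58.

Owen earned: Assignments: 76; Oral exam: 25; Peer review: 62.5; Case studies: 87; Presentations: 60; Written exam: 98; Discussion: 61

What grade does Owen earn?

C

Presentations (60) ≤ Written exam (98), so Written exam stays at 98.
Weighted total:
  Assignments 76 × 0.05 = 3.8
  Oral exam 25 × 0.08 = 2
  Peer review 62.5 × 0.12 = 7.5
  Case studies 87 × 0.09 = 7.83
  Presentations 60 × 0.34 = 20.4
  Written exam 98 × 0.19 = 18.62
  Discussion 61 × 0.13 = 7.93
Sum = 68.08
68.08 is ≥ 68 and < 78 → C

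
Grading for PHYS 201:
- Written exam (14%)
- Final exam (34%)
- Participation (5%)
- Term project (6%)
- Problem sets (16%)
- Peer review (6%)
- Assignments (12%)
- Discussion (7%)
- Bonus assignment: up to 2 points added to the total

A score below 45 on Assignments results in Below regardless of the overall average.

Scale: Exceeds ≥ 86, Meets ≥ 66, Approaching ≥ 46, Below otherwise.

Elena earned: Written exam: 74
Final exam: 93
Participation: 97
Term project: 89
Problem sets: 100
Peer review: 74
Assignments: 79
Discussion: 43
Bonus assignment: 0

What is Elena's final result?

Assignments score 79 ≥ 45: minimum met.
Weighted total:
  Written exam 74 × 0.14 = 10.36
  Final exam 93 × 0.34 = 31.62
  Participation 97 × 0.05 = 4.85
  Term project 89 × 0.06 = 5.34
  Problem sets 100 × 0.16 = 16
  Peer review 74 × 0.06 = 4.44
  Assignments 79 × 0.12 = 9.48
  Discussion 43 × 0.07 = 3.01
Sum = 85.1
Bonus assignment: 85.1 + 0 = 85.1
85.1 is ≥ 66 and < 86 → Meets

Meets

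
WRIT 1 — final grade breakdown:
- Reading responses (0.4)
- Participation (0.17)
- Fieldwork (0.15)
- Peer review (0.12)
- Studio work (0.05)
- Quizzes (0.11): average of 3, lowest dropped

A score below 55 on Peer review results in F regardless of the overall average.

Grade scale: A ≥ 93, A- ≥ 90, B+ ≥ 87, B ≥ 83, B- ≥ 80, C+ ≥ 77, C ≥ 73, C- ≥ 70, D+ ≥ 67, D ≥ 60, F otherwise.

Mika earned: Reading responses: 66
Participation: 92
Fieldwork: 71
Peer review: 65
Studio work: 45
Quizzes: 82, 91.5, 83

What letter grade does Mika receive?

C-

Quizzes: drop 82 → average of remaining 2 = 174.5/2 = 87.25
Peer review score 65 ≥ 55: minimum met.
Weighted total:
  Reading responses 66 × 0.4 = 26.4
  Participation 92 × 0.17 = 15.64
  Fieldwork 71 × 0.15 = 10.65
  Peer review 65 × 0.12 = 7.8
  Studio work 45 × 0.05 = 2.25
  Quizzes 87.25 × 0.11 = 9.5975
Sum = 72.3375
72.3375 is ≥ 70 and < 73 → C-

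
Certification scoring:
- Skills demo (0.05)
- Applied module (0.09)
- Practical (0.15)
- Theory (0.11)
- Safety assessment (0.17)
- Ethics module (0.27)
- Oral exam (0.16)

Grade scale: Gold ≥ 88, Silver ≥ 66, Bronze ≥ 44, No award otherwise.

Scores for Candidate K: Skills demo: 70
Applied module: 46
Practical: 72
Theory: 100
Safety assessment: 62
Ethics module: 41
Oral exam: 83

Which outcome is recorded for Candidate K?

Bronze

Weighted total:
  Skills demo 70 × 0.05 = 3.5
  Applied module 46 × 0.09 = 4.14
  Practical 72 × 0.15 = 10.8
  Theory 100 × 0.11 = 11
  Safety assessment 62 × 0.17 = 10.54
  Ethics module 41 × 0.27 = 11.07
  Oral exam 83 × 0.16 = 13.28
Sum = 64.33
64.33 is ≥ 44 and < 66 → Bronze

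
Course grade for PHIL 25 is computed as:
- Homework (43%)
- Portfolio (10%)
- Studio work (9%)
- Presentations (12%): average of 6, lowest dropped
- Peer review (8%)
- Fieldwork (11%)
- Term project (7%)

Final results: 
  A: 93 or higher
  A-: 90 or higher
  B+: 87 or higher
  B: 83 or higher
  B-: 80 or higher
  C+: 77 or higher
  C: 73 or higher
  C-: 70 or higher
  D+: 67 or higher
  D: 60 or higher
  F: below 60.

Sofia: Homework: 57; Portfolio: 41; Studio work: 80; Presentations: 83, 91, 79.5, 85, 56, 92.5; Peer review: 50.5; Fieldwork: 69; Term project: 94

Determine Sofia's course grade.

Presentations: drop 56 → average of remaining 5 = 431/5 = 86.2
Weighted total:
  Homework 57 × 0.43 = 24.51
  Portfolio 41 × 0.1 = 4.1
  Studio work 80 × 0.09 = 7.2
  Presentations 86.2 × 0.12 = 10.344
  Peer review 50.5 × 0.08 = 4.04
  Fieldwork 69 × 0.11 = 7.59
  Term project 94 × 0.07 = 6.58
Sum = 64.364
64.364 is ≥ 60 and < 67 → D

D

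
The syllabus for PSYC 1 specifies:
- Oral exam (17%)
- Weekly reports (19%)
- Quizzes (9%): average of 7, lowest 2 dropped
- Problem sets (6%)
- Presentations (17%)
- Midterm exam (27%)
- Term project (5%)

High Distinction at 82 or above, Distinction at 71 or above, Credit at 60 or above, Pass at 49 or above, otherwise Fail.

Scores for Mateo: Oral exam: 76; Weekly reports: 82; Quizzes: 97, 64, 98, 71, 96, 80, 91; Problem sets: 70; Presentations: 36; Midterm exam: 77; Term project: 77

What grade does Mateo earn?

Distinction

Quizzes: drop 64, 71 → average of remaining 5 = 462/5 = 92.4
Weighted total:
  Oral exam 76 × 0.17 = 12.92
  Weekly reports 82 × 0.19 = 15.58
  Quizzes 92.4 × 0.09 = 8.316
  Problem sets 70 × 0.06 = 4.2
  Presentations 36 × 0.17 = 6.12
  Midterm exam 77 × 0.27 = 20.79
  Term project 77 × 0.05 = 3.85
Sum = 71.776
71.776 is ≥ 71 and < 82 → Distinction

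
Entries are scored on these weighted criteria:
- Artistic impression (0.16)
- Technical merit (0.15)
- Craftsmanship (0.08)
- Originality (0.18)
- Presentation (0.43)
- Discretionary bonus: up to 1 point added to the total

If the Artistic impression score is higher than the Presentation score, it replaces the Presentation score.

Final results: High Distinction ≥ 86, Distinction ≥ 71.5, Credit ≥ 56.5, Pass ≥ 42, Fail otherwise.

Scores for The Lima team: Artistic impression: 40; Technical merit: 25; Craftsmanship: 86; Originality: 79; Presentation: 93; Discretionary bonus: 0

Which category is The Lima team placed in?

Credit

Artistic impression (40) ≤ Presentation (93), so Presentation stays at 93.
Weighted total:
  Artistic impression 40 × 0.16 = 6.4
  Technical merit 25 × 0.15 = 3.75
  Craftsmanship 86 × 0.08 = 6.88
  Originality 79 × 0.18 = 14.22
  Presentation 93 × 0.43 = 39.99
Sum = 71.24
Discretionary bonus: 71.24 + 0 = 71.24
71.24 is ≥ 56.5 and < 71.5 → Credit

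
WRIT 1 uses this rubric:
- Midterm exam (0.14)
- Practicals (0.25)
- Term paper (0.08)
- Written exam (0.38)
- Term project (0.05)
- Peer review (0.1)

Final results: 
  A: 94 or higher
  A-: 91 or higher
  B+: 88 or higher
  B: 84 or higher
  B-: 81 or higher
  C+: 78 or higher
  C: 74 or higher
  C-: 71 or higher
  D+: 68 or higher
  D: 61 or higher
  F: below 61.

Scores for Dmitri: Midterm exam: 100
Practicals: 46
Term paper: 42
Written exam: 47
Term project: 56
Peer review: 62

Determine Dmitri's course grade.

Weighted total:
  Midterm exam 100 × 0.14 = 14
  Practicals 46 × 0.25 = 11.5
  Term paper 42 × 0.08 = 3.36
  Written exam 47 × 0.38 = 17.86
  Term project 56 × 0.05 = 2.8
  Peer review 62 × 0.1 = 6.2
Sum = 55.72
55.72 < 61 → F

F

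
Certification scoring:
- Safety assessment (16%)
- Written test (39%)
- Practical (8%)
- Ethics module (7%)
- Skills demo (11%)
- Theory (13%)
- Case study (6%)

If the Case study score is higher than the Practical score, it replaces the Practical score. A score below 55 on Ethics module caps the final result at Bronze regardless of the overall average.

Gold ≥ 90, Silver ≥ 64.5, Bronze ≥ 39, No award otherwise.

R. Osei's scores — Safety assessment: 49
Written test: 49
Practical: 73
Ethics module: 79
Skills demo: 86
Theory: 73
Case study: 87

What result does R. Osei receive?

Case study (87) > Practical (73), so Practical counts as 87.
Ethics module score 79 ≥ 55: minimum met.
Weighted total:
  Safety assessment 49 × 0.16 = 7.84
  Written test 49 × 0.39 = 19.11
  Practical 87 × 0.08 = 6.96
  Ethics module 79 × 0.07 = 5.53
  Skills demo 86 × 0.11 = 9.46
  Theory 73 × 0.13 = 9.49
  Case study 87 × 0.06 = 5.22
Sum = 63.61
63.61 is ≥ 39 and < 64.5 → Bronze

Bronze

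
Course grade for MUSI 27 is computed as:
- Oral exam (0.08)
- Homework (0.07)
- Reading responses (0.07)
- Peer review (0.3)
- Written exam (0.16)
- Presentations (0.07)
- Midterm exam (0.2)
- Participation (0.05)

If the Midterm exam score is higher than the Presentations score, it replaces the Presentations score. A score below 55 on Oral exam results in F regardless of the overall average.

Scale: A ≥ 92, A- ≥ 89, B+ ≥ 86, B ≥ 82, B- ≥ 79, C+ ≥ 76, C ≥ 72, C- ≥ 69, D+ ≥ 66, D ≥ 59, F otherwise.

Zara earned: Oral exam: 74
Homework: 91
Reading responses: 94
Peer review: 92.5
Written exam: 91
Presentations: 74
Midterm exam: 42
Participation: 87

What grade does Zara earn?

B-

Midterm exam (42) ≤ Presentations (74), so Presentations stays at 74.
Oral exam score 74 ≥ 55: minimum met.
Weighted total:
  Oral exam 74 × 0.08 = 5.92
  Homework 91 × 0.07 = 6.37
  Reading responses 94 × 0.07 = 6.58
  Peer review 92.5 × 0.3 = 27.75
  Written exam 91 × 0.16 = 14.56
  Presentations 74 × 0.07 = 5.18
  Midterm exam 42 × 0.2 = 8.4
  Participation 87 × 0.05 = 4.35
Sum = 79.11
79.11 is ≥ 79 and < 82 → B-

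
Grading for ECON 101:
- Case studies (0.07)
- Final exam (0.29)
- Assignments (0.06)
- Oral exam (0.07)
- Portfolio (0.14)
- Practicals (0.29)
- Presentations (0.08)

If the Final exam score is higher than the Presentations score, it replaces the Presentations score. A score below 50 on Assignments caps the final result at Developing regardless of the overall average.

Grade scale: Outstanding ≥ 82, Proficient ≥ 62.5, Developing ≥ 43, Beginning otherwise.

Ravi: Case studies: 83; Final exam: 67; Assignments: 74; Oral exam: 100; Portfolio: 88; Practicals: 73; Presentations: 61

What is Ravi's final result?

Proficient

Final exam (67) > Presentations (61), so Presentations counts as 67.
Assignments score 74 ≥ 50: minimum met.
Weighted total:
  Case studies 83 × 0.07 = 5.81
  Final exam 67 × 0.29 = 19.43
  Assignments 74 × 0.06 = 4.44
  Oral exam 100 × 0.07 = 7
  Portfolio 88 × 0.14 = 12.32
  Practicals 73 × 0.29 = 21.17
  Presentations 67 × 0.08 = 5.36
Sum = 75.53
75.53 is ≥ 62.5 and < 82 → Proficient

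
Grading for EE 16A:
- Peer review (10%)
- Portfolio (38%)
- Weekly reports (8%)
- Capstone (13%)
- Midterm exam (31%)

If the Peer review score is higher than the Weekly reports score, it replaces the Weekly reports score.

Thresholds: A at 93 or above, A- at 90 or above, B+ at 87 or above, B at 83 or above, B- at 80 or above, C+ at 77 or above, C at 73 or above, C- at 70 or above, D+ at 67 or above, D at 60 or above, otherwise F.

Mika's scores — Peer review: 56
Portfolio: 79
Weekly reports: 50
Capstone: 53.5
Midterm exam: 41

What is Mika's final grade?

F

Peer review (56) > Weekly reports (50), so Weekly reports counts as 56.
Weighted total:
  Peer review 56 × 0.1 = 5.6
  Portfolio 79 × 0.38 = 30.02
  Weekly reports 56 × 0.08 = 4.48
  Capstone 53.5 × 0.13 = 6.955
  Midterm exam 41 × 0.31 = 12.71
Sum = 59.765
59.765 < 60 → F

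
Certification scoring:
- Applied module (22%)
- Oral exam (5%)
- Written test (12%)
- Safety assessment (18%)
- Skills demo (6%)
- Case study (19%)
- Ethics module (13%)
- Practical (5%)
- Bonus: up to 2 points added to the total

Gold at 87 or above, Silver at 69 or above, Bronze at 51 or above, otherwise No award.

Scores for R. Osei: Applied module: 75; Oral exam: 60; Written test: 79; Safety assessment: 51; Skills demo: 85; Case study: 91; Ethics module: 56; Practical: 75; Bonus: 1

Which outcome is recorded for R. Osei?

Silver

Weighted total:
  Applied module 75 × 0.22 = 16.5
  Oral exam 60 × 0.05 = 3
  Written test 79 × 0.12 = 9.48
  Safety assessment 51 × 0.18 = 9.18
  Skills demo 85 × 0.06 = 5.1
  Case study 91 × 0.19 = 17.29
  Ethics module 56 × 0.13 = 7.28
  Practical 75 × 0.05 = 3.75
Sum = 71.58
Bonus: 71.58 + 1 = 72.58
72.58 is ≥ 69 and < 87 → Silver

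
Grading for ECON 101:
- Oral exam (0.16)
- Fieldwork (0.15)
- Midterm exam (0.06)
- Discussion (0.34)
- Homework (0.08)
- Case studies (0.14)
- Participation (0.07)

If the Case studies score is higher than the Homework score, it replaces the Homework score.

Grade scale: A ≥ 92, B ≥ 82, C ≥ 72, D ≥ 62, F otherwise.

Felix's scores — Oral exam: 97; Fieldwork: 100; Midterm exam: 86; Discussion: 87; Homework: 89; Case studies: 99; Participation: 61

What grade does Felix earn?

B

Case studies (99) > Homework (89), so Homework counts as 99.
Weighted total:
  Oral exam 97 × 0.16 = 15.52
  Fieldwork 100 × 0.15 = 15
  Midterm exam 86 × 0.06 = 5.16
  Discussion 87 × 0.34 = 29.58
  Homework 99 × 0.08 = 7.92
  Case studies 99 × 0.14 = 13.86
  Participation 61 × 0.07 = 4.27
Sum = 91.31
91.31 is ≥ 82 and < 92 → B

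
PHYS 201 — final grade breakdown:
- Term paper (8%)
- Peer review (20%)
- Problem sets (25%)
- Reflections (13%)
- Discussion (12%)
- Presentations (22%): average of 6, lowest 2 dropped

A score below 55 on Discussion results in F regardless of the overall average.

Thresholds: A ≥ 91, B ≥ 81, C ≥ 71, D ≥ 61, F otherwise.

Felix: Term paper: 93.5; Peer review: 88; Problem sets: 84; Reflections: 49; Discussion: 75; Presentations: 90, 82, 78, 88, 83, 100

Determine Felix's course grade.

Presentations: drop 78, 82 → average of remaining 4 = 361/4 = 90.25
Discussion score 75 ≥ 55: minimum met.
Weighted total:
  Term paper 93.5 × 0.08 = 7.48
  Peer review 88 × 0.2 = 17.6
  Problem sets 84 × 0.25 = 21
  Reflections 49 × 0.13 = 6.37
  Discussion 75 × 0.12 = 9
  Presentations 90.25 × 0.22 = 19.855
Sum = 81.305
81.305 is ≥ 81 and < 91 → B

B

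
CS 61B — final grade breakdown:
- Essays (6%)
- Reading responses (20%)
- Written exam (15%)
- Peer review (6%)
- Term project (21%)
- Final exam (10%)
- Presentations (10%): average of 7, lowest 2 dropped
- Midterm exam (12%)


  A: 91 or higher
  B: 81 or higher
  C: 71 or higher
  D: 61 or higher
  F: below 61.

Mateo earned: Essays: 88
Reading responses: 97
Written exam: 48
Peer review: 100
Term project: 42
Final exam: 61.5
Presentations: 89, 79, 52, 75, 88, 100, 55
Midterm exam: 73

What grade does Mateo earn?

Presentations: drop 52, 55 → average of remaining 5 = 431/5 = 86.2
Weighted total:
  Essays 88 × 0.06 = 5.28
  Reading responses 97 × 0.2 = 19.4
  Written exam 48 × 0.15 = 7.2
  Peer review 100 × 0.06 = 6
  Term project 42 × 0.21 = 8.82
  Final exam 61.5 × 0.1 = 6.15
  Presentations 86.2 × 0.1 = 8.62
  Midterm exam 73 × 0.12 = 8.76
Sum = 70.23
70.23 is ≥ 61 and < 71 → D

D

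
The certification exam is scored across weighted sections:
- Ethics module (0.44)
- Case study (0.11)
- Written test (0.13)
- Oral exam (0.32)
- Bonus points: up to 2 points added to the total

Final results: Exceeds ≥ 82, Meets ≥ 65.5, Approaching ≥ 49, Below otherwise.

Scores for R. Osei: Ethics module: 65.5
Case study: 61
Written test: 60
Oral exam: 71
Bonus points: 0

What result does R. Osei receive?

Meets

Weighted total:
  Ethics module 65.5 × 0.44 = 28.82
  Case study 61 × 0.11 = 6.71
  Written test 60 × 0.13 = 7.8
  Oral exam 71 × 0.32 = 22.72
Sum = 66.05
Bonus points: 66.05 + 0 = 66.05
66.05 is ≥ 65.5 and < 82 → Meets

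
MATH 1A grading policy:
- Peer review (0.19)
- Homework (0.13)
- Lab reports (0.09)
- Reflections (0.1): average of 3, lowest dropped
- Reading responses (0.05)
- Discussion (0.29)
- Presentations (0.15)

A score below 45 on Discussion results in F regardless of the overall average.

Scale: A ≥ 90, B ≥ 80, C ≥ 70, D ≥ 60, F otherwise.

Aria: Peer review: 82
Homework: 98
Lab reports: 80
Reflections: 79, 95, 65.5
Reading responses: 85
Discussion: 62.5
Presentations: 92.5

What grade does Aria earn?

B

Reflections: drop 65.5 → average of remaining 2 = 174/2 = 87
Discussion score 62.5 ≥ 45: minimum met.
Weighted total:
  Peer review 82 × 0.19 = 15.58
  Homework 98 × 0.13 = 12.74
  Lab reports 80 × 0.09 = 7.2
  Reflections 87 × 0.1 = 8.7
  Reading responses 85 × 0.05 = 4.25
  Discussion 62.5 × 0.29 = 18.125
  Presentations 92.5 × 0.15 = 13.875
Sum = 80.47
80.47 is ≥ 80 and < 90 → B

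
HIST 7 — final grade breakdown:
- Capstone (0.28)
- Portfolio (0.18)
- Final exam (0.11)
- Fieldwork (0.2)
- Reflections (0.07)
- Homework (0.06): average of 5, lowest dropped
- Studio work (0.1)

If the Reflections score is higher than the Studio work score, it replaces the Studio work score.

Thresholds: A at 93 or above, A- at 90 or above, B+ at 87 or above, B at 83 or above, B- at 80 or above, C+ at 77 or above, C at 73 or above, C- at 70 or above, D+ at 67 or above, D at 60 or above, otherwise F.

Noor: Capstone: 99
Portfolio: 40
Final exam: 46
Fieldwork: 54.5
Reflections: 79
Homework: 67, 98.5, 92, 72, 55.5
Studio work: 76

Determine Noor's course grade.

D+

Homework: drop 55.5 → average of remaining 4 = 329.5/4 = 82.375
Reflections (79) > Studio work (76), so Studio work counts as 79.
Weighted total:
  Capstone 99 × 0.28 = 27.72
  Portfolio 40 × 0.18 = 7.2
  Final exam 46 × 0.11 = 5.06
  Fieldwork 54.5 × 0.2 = 10.9
  Reflections 79 × 0.07 = 5.53
  Homework 82.375 × 0.06 = 4.9425
  Studio work 79 × 0.1 = 7.9
Sum = 69.2525
69.2525 is ≥ 67 and < 70 → D+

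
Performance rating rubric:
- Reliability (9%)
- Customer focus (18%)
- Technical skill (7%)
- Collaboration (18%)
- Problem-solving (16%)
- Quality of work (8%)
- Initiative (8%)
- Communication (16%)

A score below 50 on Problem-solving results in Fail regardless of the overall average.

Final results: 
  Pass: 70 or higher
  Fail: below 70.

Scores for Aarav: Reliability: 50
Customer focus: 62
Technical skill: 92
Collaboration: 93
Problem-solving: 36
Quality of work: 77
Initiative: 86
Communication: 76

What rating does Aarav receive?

Problem-solving score 36 < 50: minimum not met.
Weighted total:
  Reliability 50 × 0.09 = 4.5
  Customer focus 62 × 0.18 = 11.16
  Technical skill 92 × 0.07 = 6.44
  Collaboration 93 × 0.18 = 16.74
  Problem-solving 36 × 0.16 = 5.76
  Quality of work 77 × 0.08 = 6.16
  Initiative 86 × 0.08 = 6.88
  Communication 76 × 0.16 = 12.16
Sum = 69.8
Because the Problem-solving minimum was not met, the result is Fail.

Fail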